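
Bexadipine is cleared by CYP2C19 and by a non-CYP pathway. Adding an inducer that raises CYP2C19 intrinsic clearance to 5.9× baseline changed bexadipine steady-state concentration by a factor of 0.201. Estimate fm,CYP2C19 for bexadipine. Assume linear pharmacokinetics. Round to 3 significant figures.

CL'/CL = 1 / 0.201 = 4.975
5.9·fm + (1 − fm) = 4.975
fm = (4.975 − 1) / (5.9 − 1) = 0.811

0.811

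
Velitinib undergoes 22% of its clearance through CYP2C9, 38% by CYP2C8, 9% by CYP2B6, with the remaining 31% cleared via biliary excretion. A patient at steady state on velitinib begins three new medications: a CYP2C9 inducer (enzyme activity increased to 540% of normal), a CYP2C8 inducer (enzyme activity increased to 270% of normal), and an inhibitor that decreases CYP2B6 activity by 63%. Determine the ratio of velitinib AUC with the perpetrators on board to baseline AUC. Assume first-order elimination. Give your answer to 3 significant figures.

The CYP2C9 pathway (22% of clearance) is boosted to 5.4× activity: 0.22 × 5.4 = 1.188.
The CYP2C8 pathway (38% of clearance) is boosted to 2.7× activity: 0.38 × 2.7 = 1.026.
The CYP2B6 pathway (9% of clearance) is reduced to 0.37× activity: 0.09 × 0.37 = 0.0333.
Non-CYP routes (31%) are unchanged.
CL_new/CL_old = 1.188 + 1.026 + 0.0333 + 0.31 = 2.5573.
Because AUC varies inversely with clearance, the combined effect is 1 / 2.5573 = 0.391.

0.391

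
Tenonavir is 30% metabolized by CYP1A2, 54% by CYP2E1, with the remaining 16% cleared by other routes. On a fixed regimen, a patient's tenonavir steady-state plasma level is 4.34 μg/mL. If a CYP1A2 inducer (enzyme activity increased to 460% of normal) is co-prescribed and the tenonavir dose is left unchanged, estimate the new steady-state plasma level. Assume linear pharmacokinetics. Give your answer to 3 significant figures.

2.09 μg/mL

The CYP1A2 pathway (30% of clearance) rises to 4.6× activity: 0.3 × 4.6 = 1.38.
CYP2E1 (54%) and the residual 16% are unaffected.
New clearance relative to baseline: 1.38 + 0.54 + 0.16 = 2.08.
Steady-state plasma level ∝ 1/CL, so new value = 4.34 / 2.08 = 2.09 μg/mL.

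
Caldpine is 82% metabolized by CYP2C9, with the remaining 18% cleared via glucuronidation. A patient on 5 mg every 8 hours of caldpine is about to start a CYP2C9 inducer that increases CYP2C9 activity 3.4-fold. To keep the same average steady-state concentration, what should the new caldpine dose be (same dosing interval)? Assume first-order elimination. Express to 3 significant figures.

14.8 mg

The CYP2C9 pathway (82% of clearance) increases to 3.4× activity: 0.82 × 3.4 = 2.788.
Non-CYP routes (18%) are unchanged.
CL_new/CL_old = 2.788 + 0.18 = 2.968.
To maintain the same steady-state level, dose must scale with clearance: new dose = 5 × 2.968 = 14.8 mg.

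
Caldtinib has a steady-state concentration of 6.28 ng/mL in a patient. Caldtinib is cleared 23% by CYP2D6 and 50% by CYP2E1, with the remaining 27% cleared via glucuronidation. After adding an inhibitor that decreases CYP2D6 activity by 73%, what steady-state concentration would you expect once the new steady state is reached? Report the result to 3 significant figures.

7.55 ng/mL

The CYP2D6 pathway (23% of clearance) drops to 0.27× activity: 0.23 × 0.27 = 0.0621.
CYP2E1 (50%) and the residual 27% are unaffected.
CL_new/CL_old = 0.0621 + 0.5 + 0.27 = 0.8321.
With dosing unchanged, steady-state concentration scales as 1/CL: 6.28 / 0.8321 = 7.55 ng/mL.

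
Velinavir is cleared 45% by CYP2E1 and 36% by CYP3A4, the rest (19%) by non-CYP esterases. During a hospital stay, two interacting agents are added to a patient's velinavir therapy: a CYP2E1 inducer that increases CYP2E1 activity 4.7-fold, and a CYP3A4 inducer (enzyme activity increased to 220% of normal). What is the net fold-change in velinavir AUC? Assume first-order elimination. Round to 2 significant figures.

0.32

The CYP2E1 pathway (45% of clearance) is boosted to 4.7× activity: 0.45 × 4.7 = 2.115.
The CYP3A4 pathway (36% of clearance) increases to 2.2× activity: 0.36 × 2.2 = 0.792.
The remaining 19% of clearance is unaffected.
Relative clearance = 2.115 + 0.792 + 0.19 = 3.097.
Because AUC varies inversely with clearance, the combined effect is 1 / 3.097 = 0.32.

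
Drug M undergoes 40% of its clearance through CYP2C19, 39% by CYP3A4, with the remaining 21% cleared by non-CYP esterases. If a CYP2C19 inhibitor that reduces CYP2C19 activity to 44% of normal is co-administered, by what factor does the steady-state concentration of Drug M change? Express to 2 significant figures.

1.3

The CYP2C19 pathway (40% of clearance) is reduced to 0.44× activity: 0.4 × 0.44 = 0.176.
CYP3A4 (39%) and the residual 21% are unaffected.
CL_new/CL_old = 0.176 + 0.39 + 0.21 = 0.776.
Steady-state concentration ratio = CL_old/CL_new = 1 / 0.776 = 1.3.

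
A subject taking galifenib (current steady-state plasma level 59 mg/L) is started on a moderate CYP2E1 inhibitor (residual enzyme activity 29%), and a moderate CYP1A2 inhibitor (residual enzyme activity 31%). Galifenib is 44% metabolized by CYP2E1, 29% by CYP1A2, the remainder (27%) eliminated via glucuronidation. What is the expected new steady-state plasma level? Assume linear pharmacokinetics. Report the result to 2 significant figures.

1.2 × 10² mg/L

CYP2E1: 0.44 × 0.29 = 0.1276
CYP1A2: 0.29 × 0.31 = 0.0899
Other: 0.27 (unchanged)
CL_new/CL_old = 0.1276 + 0.0899 + 0.27 = 0.4875.
Steady-state plasma level ∝ 1/CL: new value = 59 / 0.4875 = 1.2 × 10² mg/L.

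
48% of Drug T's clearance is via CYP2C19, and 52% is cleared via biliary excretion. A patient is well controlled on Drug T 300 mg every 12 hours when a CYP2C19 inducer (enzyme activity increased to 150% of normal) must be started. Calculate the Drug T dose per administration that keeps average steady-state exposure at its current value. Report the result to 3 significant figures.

The CYP2C19 pathway (48% of clearance) is boosted to 1.5× activity: 0.48 × 1.5 = 0.72.
Non-CYP routes (52%) are unchanged.
CL_new/CL_old = 0.72 + 0.52 = 1.24.
Css,avg = (dose rate)/CL, so holding Css fixed requires dose ∝ CL: 300 × 1.24 = 372 mg.

372 mg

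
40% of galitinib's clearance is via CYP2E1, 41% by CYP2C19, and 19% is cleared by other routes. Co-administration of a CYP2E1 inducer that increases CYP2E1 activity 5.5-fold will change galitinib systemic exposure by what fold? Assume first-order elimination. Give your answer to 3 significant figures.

0.357

CYP2E1: 0.4 × 5.5 = 2.2
CYP2C19: 0.41 (unchanged)
Other: 0.19 (unchanged)
New clearance relative to baseline: 2.2 + 0.41 + 0.19 = 2.8.
Systemic exposure ratio = CL_old/CL_new = 1 / 2.8 = 0.357.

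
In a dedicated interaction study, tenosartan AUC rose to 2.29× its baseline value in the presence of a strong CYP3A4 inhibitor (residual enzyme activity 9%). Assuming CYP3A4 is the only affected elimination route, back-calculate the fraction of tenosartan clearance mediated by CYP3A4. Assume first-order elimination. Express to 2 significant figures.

0.62

Write x for the fraction cleared via CYP3A4. The observed AUC change means clearance fell to 1/2.29 = 0.4367 of baseline.
Setting x·0.09 + (1 − x) = 0.4367 and solving: x = (0.4367 − 1)/(0.09 − 1) = 0.62.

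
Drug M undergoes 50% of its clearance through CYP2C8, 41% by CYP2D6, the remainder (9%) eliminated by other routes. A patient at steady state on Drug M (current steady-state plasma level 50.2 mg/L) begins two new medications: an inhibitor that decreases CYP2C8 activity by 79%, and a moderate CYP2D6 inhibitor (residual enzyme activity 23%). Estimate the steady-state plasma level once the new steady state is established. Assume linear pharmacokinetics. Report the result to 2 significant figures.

1.7 × 10² mg/L

The CYP2C8 pathway (50% of clearance) drops to 0.21× activity: 0.5 × 0.21 = 0.105.
The CYP2D6 pathway (41% of clearance) is reduced to 0.23× activity: 0.41 × 0.23 = 0.0943.
The remaining 9% of clearance is unaffected.
New clearance relative to baseline: 0.105 + 0.0943 + 0.09 = 0.2893.
New steady-state plasma level = 50.2 / 0.2893 = 1.7 × 10² mg/L (concentration scales inversely with clearance).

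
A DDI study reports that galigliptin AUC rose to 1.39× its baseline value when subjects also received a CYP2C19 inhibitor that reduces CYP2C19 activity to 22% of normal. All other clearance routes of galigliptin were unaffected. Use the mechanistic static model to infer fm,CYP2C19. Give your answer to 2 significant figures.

0.36

CL'/CL = 1 / 1.39 = 0.7194
0.22·fm + (1 − fm) = 0.7194
fm = (0.7194 − 1) / (0.22 − 1) = 0.36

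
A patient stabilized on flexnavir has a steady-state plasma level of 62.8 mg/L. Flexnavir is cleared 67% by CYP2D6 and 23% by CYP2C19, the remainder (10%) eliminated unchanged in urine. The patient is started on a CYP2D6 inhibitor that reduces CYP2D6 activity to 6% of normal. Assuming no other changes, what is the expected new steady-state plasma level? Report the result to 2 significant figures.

The CYP2D6 pathway (67% of clearance) drops to 0.06× activity: 0.67 × 0.06 = 0.0402.
CYP2C19 (23%) and the residual 10% are unaffected.
CL_new/CL_old = 0.0402 + 0.23 + 0.1 = 0.3702.
With dosing unchanged, steady-state plasma level scales as 1/CL: 62.8 / 0.3702 = 1.7 × 10² mg/L.

1.7 × 10² mg/L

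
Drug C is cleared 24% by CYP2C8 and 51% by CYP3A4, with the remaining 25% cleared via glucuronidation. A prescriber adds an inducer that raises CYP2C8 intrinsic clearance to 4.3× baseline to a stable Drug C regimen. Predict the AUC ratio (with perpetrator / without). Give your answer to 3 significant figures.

0.558

The CYP2C8 pathway (24% of clearance) increases to 4.3× activity: 0.24 × 4.3 = 1.032.
CYP3A4 (51%) and the residual 25% are unaffected.
Relative clearance = 1.032 + 0.51 + 0.25 = 1.792.
AUC ratio = CL_old/CL_new = 1 / 1.792 = 0.558.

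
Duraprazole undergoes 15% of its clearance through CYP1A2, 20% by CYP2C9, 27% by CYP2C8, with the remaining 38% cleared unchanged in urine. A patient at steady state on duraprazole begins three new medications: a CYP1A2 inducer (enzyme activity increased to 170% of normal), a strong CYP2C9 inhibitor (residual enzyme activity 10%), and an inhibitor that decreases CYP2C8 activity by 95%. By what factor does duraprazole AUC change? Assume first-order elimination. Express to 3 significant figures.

1.50

The CYP1A2 pathway (15% of clearance) increases to 1.7× activity: 0.15 × 1.7 = 0.255.
The CYP2C9 pathway (20% of clearance) drops to 0.1× activity: 0.2 × 0.1 = 0.02.
The CYP2C8 pathway (27% of clearance) drops to 0.05× activity: 0.27 × 0.05 = 0.0135.
Non-CYP routes (38%) are unchanged.
Relative clearance = 0.255 + 0.02 + 0.0135 + 0.38 = 0.6685.
Net AUC ratio = 1 / 0.6685 = 1.50.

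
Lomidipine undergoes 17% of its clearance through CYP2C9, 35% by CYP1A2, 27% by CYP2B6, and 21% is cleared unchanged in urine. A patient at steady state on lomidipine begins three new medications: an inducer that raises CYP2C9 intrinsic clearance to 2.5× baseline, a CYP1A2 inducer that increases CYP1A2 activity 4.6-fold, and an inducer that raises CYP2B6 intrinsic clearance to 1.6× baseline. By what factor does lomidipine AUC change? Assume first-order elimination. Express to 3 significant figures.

0.374

The CYP2C9 pathway (17% of clearance) increases to 2.5× activity: 0.17 × 2.5 = 0.425.
The CYP1A2 pathway (35% of clearance) rises to 4.6× activity: 0.35 × 4.6 = 1.61.
The CYP2B6 pathway (27% of clearance) rises to 1.6× activity: 0.27 × 1.6 = 0.432.
The remaining 21% of clearance is unaffected.
CL_new/CL_old = 0.425 + 1.61 + 0.432 + 0.21 = 2.677.
Net AUC ratio = 1 / 2.677 = 0.374.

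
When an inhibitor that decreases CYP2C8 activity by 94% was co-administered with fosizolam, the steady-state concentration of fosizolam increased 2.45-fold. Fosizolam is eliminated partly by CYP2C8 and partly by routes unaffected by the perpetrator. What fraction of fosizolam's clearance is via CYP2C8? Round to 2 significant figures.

CL'/CL = 1 / 2.45 = 0.4082
0.06·fm + (1 − fm) = 0.4082
fm = (0.4082 − 1) / (0.06 − 1) = 0.63

0.63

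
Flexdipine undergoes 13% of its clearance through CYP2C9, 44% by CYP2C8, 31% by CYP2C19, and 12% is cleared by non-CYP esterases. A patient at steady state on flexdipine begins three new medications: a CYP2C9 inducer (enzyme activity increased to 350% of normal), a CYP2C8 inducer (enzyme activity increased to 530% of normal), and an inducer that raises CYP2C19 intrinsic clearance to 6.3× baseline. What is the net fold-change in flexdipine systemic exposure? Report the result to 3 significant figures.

0.206

CYP2C9: 0.13 × 3.5 = 0.455
CYP2C8: 0.44 × 5.3 = 2.332
CYP2C19: 0.31 × 6.3 = 1.953
Other: 0.12 (unchanged)
Relative clearance = 0.455 + 2.332 + 1.953 + 0.12 = 4.86.
Systemic exposure ∝ 1/CL: fold-change = 1 / 4.86 = 0.206.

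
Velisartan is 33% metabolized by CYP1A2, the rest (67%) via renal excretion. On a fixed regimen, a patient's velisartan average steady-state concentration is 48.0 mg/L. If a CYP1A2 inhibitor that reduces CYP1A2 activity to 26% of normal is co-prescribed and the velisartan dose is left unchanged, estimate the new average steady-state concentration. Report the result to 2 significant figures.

64 mg/L

CYP1A2: 0.33 × 0.26 = 0.0858
Other: 0.67 (unchanged)
Relative clearance = 0.0858 + 0.67 = 0.7558.
Average steady-state concentration ∝ 1/CL, so new value = 48.0 / 0.7558 = 64 mg/L.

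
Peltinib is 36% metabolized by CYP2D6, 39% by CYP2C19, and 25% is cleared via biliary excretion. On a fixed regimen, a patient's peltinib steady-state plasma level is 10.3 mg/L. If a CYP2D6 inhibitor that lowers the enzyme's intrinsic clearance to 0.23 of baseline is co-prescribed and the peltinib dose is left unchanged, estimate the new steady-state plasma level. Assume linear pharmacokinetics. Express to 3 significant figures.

CYP2D6: 0.36 × 0.23 = 0.0828
CYP2C19: 0.39 (unchanged)
Other: 0.25 (unchanged)
Relative clearance = 0.0828 + 0.39 + 0.25 = 0.7228.
With dosing unchanged, steady-state plasma level scales as 1/CL: 10.3 / 0.7228 = 14.3 mg/L.

14.3 mg/L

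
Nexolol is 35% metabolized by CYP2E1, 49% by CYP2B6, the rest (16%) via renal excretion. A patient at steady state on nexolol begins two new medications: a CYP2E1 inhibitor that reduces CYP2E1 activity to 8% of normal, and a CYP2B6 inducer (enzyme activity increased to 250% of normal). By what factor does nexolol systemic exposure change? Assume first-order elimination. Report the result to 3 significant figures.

The CYP2E1 pathway (35% of clearance) falls to 0.08× activity: 0.35 × 0.08 = 0.028.
The CYP2B6 pathway (49% of clearance) increases to 2.5× activity: 0.49 × 2.5 = 1.225.
Non-CYP routes (16%) are unchanged.
CL_new/CL_old = 0.028 + 1.225 + 0.16 = 1.413.
Because systemic exposure varies inversely with clearance, the combined effect is 1 / 1.413 = 0.708.

0.708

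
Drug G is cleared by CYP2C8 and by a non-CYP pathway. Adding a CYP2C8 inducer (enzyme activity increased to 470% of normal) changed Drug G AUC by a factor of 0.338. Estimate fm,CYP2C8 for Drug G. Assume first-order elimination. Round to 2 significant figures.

Let fm be the CYP2C8 fraction. New clearance relative to baseline = fm × 4.7 + (1 − fm).
AUC ratio = 1 / (new CL fraction), so new CL fraction = 1 / 0.338 = 2.959.
fm × 4.7 + 1 − fm = 2.959  ⇒  fm × (4.7 − 1) = 1.959  ⇒  fm = 0.53.

0.53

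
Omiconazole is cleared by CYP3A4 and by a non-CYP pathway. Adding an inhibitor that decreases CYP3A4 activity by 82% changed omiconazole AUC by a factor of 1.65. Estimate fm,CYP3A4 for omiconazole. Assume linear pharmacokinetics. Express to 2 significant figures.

0.48

CL'/CL = 1 / 1.65 = 0.6061
0.18·fm + (1 − fm) = 0.6061
fm = (0.6061 − 1) / (0.18 − 1) = 0.48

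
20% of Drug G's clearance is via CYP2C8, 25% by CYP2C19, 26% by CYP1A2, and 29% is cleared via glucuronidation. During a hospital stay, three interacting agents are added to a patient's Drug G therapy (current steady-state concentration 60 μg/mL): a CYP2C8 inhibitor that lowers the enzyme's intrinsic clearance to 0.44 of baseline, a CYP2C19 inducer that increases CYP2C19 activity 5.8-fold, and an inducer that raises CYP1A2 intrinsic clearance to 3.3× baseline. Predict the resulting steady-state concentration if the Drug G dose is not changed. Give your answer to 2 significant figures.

The CYP2C8 pathway (20% of clearance) is reduced to 0.44× activity: 0.2 × 0.44 = 0.088.
The CYP2C19 pathway (25% of clearance) increases to 5.8× activity: 0.25 × 5.8 = 1.45.
The CYP1A2 pathway (26% of clearance) increases to 3.3× activity: 0.26 × 3.3 = 0.858.
Non-CYP routes (29%) are unchanged.
Relative clearance = 0.088 + 1.45 + 0.858 + 0.29 = 2.686.
Dividing the baseline by the relative clearance: 60 / 2.686 = 22 μg/mL.

22 μg/mL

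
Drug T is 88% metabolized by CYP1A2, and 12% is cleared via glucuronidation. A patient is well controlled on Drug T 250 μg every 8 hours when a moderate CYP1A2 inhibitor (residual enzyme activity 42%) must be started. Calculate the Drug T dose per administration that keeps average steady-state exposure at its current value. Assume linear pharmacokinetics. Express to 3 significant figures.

CYP1A2: 0.88 × 0.42 = 0.3696
Other: 0.12 (unchanged)
New clearance relative to baseline: 0.3696 + 0.12 = 0.4896.
To maintain the same steady-state level, dose must scale with clearance: new dose = 250 × 0.4896 = 122 μg.

122 μg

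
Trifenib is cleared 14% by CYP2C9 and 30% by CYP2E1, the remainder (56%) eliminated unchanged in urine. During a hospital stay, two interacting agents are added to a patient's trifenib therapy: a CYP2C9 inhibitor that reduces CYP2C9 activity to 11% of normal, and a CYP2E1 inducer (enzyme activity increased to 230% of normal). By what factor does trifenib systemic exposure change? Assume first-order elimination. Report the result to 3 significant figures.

The CYP2C9 pathway (14% of clearance) falls to 0.11× activity: 0.14 × 0.11 = 0.0154.
The CYP2E1 pathway (30% of clearance) is boosted to 2.3× activity: 0.3 × 2.3 = 0.69.
Non-CYP routes (56%) are unchanged.
CL_new/CL_old = 0.0154 + 0.69 + 0.56 = 1.2654.
Net systemic exposure ratio = 1 / 1.2654 = 0.790.

0.790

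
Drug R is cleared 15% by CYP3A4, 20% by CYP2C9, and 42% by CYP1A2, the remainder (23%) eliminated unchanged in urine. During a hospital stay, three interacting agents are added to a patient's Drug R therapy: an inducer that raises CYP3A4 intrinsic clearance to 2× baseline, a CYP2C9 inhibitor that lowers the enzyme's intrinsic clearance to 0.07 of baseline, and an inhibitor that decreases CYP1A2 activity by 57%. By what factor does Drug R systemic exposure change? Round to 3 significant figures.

The CYP3A4 pathway (15% of clearance) rises to 2× activity: 0.15 × 2 = 0.3.
The CYP2C9 pathway (20% of clearance) falls to 0.07× activity: 0.2 × 0.07 = 0.014.
The CYP1A2 pathway (42% of clearance) drops to 0.43× activity: 0.42 × 0.43 = 0.1806.
The remaining 23% of clearance is unaffected.
New clearance relative to baseline: 0.3 + 0.014 + 0.1806 + 0.23 = 0.7246.
Net systemic exposure ratio = 1 / 0.7246 = 1.38.

1.38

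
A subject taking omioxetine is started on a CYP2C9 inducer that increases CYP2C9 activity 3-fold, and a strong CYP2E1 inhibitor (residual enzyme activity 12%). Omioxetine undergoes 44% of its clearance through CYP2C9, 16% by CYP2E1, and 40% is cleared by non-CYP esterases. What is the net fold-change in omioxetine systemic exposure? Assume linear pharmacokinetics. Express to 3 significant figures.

0.575

CYP2C9: 0.44 × 3 = 1.32
CYP2E1: 0.16 × 0.12 = 0.0192
Other: 0.4 (unchanged)
CL_new/CL_old = 1.32 + 0.0192 + 0.4 = 1.7392.
Net systemic exposure ratio = 1 / 1.7392 = 0.575.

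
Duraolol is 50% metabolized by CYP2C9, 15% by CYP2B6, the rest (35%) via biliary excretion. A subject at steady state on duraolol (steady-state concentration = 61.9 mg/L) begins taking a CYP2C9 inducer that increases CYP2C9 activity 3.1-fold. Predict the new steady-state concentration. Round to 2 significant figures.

CYP2C9: 0.5 × 3.1 = 1.55
CYP2B6: 0.15 (unchanged)
Other: 0.35 (unchanged)
CL_new/CL_old = 1.55 + 0.15 + 0.35 = 2.05.
New steady-state concentration = baseline ÷ relative clearance = 61.9 / 2.05 = 30 mg/L.

30 mg/L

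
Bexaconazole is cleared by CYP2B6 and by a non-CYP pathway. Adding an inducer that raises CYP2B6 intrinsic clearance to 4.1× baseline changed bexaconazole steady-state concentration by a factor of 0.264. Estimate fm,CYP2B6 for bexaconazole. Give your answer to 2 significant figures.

CL'/CL = 1 / 0.264 = 3.788
4.1·fm + (1 − fm) = 3.788
fm = (3.788 − 1) / (4.1 − 1) = 0.90

0.90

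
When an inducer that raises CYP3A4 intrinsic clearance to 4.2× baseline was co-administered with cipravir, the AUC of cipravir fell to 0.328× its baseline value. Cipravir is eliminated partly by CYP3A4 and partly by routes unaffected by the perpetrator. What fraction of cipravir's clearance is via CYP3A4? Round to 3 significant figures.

Let fm be the CYP3A4 fraction. New clearance relative to baseline = fm × 4.2 + (1 − fm).
AUC ratio = 1 / (new CL fraction), so new CL fraction = 1 / 0.328 = 3.049.
fm × 4.2 + 1 − fm = 3.049  ⇒  fm × (4.2 − 1) = 2.049  ⇒  fm = 0.640.

0.640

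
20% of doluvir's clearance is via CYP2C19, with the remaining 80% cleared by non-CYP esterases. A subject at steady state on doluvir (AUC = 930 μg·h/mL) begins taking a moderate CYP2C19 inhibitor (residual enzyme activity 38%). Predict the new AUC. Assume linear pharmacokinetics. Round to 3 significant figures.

CYP2C19: 0.2 × 0.38 = 0.076
Other: 0.8 (unchanged)
Relative clearance = 0.076 + 0.8 = 0.876.
New AUC = baseline ÷ relative clearance = 930 / 0.876 = 1.06 × 10³ μg·h/mL.

1.06 × 10³ μg·h/mL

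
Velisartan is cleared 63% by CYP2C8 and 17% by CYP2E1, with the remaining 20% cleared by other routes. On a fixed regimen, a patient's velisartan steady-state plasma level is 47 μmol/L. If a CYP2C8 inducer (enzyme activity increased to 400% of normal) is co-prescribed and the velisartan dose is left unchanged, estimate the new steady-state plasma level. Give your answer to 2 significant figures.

16 μmol/L

CYP2C8: 0.63 × 4 = 2.52
CYP2E1: 0.17 (unchanged)
Other: 0.2 (unchanged)
CL_new/CL_old = 2.52 + 0.17 + 0.2 = 2.89.
With dosing unchanged, steady-state plasma level scales as 1/CL: 47 / 2.89 = 16 μmol/L.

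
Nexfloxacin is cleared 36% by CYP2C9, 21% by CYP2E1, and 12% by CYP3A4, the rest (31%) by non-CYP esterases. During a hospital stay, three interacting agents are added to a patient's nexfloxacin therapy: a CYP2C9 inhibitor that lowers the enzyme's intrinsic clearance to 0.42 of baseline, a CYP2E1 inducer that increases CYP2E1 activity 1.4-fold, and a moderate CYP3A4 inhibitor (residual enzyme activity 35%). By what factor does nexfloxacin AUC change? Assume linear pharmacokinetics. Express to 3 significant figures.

The CYP2C9 pathway (36% of clearance) drops to 0.42× activity: 0.36 × 0.42 = 0.1512.
The CYP2E1 pathway (21% of clearance) rises to 1.4× activity: 0.21 × 1.4 = 0.294.
The CYP3A4 pathway (12% of clearance) drops to 0.35× activity: 0.12 × 0.35 = 0.042.
Non-CYP routes (31%) are unchanged.
Relative clearance = 0.1512 + 0.294 + 0.042 + 0.31 = 0.7972.
Because AUC varies inversely with clearance, the combined effect is 1 / 0.7972 = 1.25.

1.25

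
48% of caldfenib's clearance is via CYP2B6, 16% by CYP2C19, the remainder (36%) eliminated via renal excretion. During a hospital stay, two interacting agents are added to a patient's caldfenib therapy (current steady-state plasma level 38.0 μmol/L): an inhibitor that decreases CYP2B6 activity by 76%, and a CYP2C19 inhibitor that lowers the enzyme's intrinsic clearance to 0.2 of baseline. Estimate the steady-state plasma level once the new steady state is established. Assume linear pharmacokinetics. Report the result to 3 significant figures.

The CYP2B6 pathway (48% of clearance) drops to 0.24× activity: 0.48 × 0.24 = 0.1152.
The CYP2C19 pathway (16% of clearance) is reduced to 0.2× activity: 0.16 × 0.2 = 0.032.
The remaining 36% of clearance is unaffected.
New clearance relative to baseline: 0.1152 + 0.032 + 0.36 = 0.5072.
Steady-state plasma level ∝ 1/CL: new value = 38.0 / 0.5072 = 74.9 μmol/L.

74.9 μmol/L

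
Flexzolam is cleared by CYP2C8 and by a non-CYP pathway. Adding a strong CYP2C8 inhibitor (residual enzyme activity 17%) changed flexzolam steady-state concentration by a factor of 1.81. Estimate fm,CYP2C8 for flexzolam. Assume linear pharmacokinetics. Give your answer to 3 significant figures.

Let x = fm,CYP2C8. Because steady-state concentration ∝ 1/CL, relative clearance fell to 1/1.81 = 0.5525.
Only the CYP2C8 route changed, so 0.5525 = x·0.17 + (1 − x), giving x = 0.539.

0.539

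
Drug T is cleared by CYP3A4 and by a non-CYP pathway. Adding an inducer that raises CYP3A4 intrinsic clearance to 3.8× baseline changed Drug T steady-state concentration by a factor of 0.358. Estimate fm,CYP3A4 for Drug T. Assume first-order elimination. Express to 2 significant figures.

0.64

CL'/CL = 1 / 0.358 = 2.793
3.8·fm + (1 − fm) = 2.793
fm = (2.793 − 1) / (3.8 − 1) = 0.64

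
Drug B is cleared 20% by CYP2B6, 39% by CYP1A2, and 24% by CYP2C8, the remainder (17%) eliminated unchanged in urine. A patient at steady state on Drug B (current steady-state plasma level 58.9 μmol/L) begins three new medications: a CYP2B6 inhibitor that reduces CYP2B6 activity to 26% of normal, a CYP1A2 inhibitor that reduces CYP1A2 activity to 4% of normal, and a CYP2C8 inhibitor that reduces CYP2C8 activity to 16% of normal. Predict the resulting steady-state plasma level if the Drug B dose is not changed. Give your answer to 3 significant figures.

The CYP2B6 pathway (20% of clearance) falls to 0.26× activity: 0.2 × 0.26 = 0.052.
The CYP1A2 pathway (39% of clearance) drops to 0.04× activity: 0.39 × 0.04 = 0.0156.
The CYP2C8 pathway (24% of clearance) falls to 0.16× activity: 0.24 × 0.16 = 0.0384.
The remaining 17% of clearance is unaffected.
New clearance relative to baseline: 0.052 + 0.0156 + 0.0384 + 0.17 = 0.276.
Steady-state plasma level ∝ 1/CL: new value = 58.9 / 0.276 = 213 μmol/L.

213 μmol/L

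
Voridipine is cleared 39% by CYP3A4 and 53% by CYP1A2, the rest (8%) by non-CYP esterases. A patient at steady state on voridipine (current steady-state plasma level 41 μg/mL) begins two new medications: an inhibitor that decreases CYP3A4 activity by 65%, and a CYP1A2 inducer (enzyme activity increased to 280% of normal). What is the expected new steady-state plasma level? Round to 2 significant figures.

24 μg/mL

The CYP3A4 pathway (39% of clearance) drops to 0.35× activity: 0.39 × 0.35 = 0.1365.
The CYP1A2 pathway (53% of clearance) increases to 2.8× activity: 0.53 × 2.8 = 1.484.
Non-CYP routes (8%) are unchanged.
CL_new/CL_old = 0.1365 + 1.484 + 0.08 = 1.7005.
New steady-state plasma level = 41 / 1.7005 = 24 μg/mL (concentration scales inversely with clearance).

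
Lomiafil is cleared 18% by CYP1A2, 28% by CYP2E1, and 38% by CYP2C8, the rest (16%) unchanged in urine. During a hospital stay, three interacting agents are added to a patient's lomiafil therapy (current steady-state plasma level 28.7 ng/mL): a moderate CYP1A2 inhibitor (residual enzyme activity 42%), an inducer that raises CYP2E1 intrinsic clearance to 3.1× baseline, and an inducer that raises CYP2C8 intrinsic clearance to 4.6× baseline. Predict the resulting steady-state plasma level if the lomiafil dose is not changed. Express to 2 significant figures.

10 ng/mL

CYP1A2: 0.18 × 0.42 = 0.0756
CYP2E1: 0.28 × 3.1 = 0.868
CYP2C8: 0.38 × 4.6 = 1.748
Other: 0.16 (unchanged)
CL_new/CL_old = 0.0756 + 0.868 + 1.748 + 0.16 = 2.8516.
Dividing the baseline by the relative clearance: 28.7 / 2.8516 = 10 ng/mL.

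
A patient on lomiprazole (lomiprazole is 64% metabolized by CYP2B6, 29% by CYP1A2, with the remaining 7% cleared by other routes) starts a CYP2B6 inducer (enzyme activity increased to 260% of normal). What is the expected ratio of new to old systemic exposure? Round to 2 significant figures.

0.49

CYP2B6: 0.64 × 2.6 = 1.664
CYP1A2: 0.29 (unchanged)
Other: 0.07 (unchanged)
New clearance relative to baseline: 1.664 + 0.29 + 0.07 = 2.024.
Since systemic exposure ∝ 1/CL, the ratio is 1 / 2.024 = 0.49.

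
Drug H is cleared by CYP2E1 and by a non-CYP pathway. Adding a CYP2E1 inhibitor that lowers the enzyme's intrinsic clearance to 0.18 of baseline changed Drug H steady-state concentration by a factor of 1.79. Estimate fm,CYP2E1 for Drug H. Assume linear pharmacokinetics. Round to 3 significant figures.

Call the CYP2E1 fraction fm. After the interaction, CL_new/CL_old = fm × 0.18 + (1 − fm).
Steady-state concentration ratio = 1 / (new CL fraction), so new CL fraction = 1 / 1.79 = 0.5587.
fm × 0.18 + 1 − fm = 0.5587  ⇒  fm × (0.18 − 1) = −0.4413  ⇒  fm = 0.538.

0.538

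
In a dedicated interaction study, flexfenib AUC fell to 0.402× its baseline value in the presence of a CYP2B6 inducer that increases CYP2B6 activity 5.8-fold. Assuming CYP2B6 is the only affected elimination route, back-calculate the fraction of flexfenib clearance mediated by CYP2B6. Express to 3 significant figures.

CL'/CL = 1 / 0.402 = 2.488
5.8·fm + (1 − fm) = 2.488
fm = (2.488 − 1) / (5.8 − 1) = 0.310

0.310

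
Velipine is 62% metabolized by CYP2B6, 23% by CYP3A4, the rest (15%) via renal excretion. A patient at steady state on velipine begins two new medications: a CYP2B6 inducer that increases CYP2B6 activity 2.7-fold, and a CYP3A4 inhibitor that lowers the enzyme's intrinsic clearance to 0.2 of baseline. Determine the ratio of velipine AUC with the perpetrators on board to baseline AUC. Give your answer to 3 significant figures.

The CYP2B6 pathway (62% of clearance) is boosted to 2.7× activity: 0.62 × 2.7 = 1.674.
The CYP3A4 pathway (23% of clearance) drops to 0.2× activity: 0.23 × 0.2 = 0.046.
The remaining 15% of clearance is unaffected.
New clearance relative to baseline: 1.674 + 0.046 + 0.15 = 1.87.
AUC ∝ 1/CL: fold-change = 1 / 1.87 = 0.535.

0.535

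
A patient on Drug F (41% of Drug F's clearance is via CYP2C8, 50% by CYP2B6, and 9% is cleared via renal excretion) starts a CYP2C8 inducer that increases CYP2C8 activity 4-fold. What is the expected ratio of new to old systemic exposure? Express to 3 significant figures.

0.448

The CYP2C8 pathway (41% of clearance) increases to 4× activity: 0.41 × 4 = 1.64.
CYP2B6 (50%) and the residual 9% are unaffected.
Relative clearance = 1.64 + 0.5 + 0.09 = 2.23.
Systemic exposure is inversely proportional to clearance, so the fold-change is 1 / 2.23 = 0.448.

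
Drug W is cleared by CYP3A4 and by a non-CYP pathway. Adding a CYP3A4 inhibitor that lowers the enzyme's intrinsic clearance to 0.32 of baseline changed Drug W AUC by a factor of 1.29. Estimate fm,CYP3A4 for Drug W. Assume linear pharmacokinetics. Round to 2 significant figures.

0.33

CL'/CL = 1 / 1.29 = 0.7752
0.32·fm + (1 − fm) = 0.7752
fm = (0.7752 − 1) / (0.32 − 1) = 0.33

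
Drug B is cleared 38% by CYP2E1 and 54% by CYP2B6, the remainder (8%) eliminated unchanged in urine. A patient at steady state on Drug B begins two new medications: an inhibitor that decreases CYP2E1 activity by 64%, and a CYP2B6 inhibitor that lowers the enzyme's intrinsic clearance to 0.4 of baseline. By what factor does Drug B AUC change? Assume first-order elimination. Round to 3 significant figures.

2.31

The CYP2E1 pathway (38% of clearance) is reduced to 0.36× activity: 0.38 × 0.36 = 0.1368.
The CYP2B6 pathway (54% of clearance) falls to 0.4× activity: 0.54 × 0.4 = 0.216.
The remaining 8% of clearance is unaffected.
CL_new/CL_old = 0.1368 + 0.216 + 0.08 = 0.4328.
Because AUC varies inversely with clearance, the combined effect is 1 / 0.4328 = 2.31.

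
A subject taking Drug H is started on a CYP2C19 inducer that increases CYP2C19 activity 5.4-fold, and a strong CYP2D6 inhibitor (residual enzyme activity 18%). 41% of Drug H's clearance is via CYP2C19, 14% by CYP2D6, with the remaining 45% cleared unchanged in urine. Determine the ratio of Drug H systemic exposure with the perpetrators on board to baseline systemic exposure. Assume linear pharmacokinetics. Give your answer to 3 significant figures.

0.372

The CYP2C19 pathway (41% of clearance) rises to 5.4× activity: 0.41 × 5.4 = 2.214.
The CYP2D6 pathway (14% of clearance) drops to 0.18× activity: 0.14 × 0.18 = 0.0252.
Non-CYP routes (45%) are unchanged.
CL_new/CL_old = 2.214 + 0.0252 + 0.45 = 2.6892.
Net systemic exposure ratio = 1 / 2.6892 = 0.372.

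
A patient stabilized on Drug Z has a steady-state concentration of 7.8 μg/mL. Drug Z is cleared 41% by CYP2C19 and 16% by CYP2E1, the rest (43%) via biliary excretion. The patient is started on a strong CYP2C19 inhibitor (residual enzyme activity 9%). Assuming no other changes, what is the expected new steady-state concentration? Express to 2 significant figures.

CYP2C19: 0.41 × 0.09 = 0.0369
CYP2E1: 0.16 (unchanged)
Other: 0.43 (unchanged)
Relative clearance = 0.0369 + 0.16 + 0.43 = 0.6269.
Steady-state concentration ∝ 1/CL, so new value = 7.8 / 0.6269 = 12 μg/mL.

12 μg/mL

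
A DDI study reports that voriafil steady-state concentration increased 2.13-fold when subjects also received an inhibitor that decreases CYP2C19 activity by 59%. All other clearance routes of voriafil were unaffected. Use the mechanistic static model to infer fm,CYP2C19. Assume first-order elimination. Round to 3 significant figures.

CL'/CL = 1 / 2.13 = 0.4695
0.41·fm + (1 − fm) = 0.4695
fm = (0.4695 − 1) / (0.41 − 1) = 0.899

0.899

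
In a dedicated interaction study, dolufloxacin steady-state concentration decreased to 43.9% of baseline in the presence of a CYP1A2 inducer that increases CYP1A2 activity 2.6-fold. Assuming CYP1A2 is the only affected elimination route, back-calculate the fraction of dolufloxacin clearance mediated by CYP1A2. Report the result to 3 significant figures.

0.799

Write x for the fraction cleared via CYP1A2. The observed steady-state concentration change means clearance rose to 1/0.439 = 2.278 of baseline.
Setting x·2.6 + (1 − x) = 2.278 and solving: x = (2.278 − 1)/(2.6 − 1) = 0.799.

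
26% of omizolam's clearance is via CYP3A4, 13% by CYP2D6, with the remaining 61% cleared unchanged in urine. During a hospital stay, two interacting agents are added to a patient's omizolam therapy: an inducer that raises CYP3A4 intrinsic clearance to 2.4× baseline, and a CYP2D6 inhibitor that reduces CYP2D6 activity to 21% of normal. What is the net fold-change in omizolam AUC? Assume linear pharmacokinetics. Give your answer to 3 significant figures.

The CYP3A4 pathway (26% of clearance) is boosted to 2.4× activity: 0.26 × 2.4 = 0.624.
The CYP2D6 pathway (13% of clearance) falls to 0.21× activity: 0.13 × 0.21 = 0.0273.
Non-CYP routes (61%) are unchanged.
New clearance relative to baseline: 0.624 + 0.0273 + 0.61 = 1.2613.
Net AUC ratio = 1 / 1.2613 = 0.793.

0.793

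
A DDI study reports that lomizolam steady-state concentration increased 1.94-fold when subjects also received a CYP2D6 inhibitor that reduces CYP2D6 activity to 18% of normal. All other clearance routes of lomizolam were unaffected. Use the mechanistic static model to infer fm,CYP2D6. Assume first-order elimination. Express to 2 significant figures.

0.59

Write x for the fraction cleared via CYP2D6. The observed steady-state concentration change means clearance fell to 1/1.94 = 0.5155 of baseline.
Only the CYP2D6 route changed, so 0.5155 = x·0.18 + (1 − x), giving x = 0.59.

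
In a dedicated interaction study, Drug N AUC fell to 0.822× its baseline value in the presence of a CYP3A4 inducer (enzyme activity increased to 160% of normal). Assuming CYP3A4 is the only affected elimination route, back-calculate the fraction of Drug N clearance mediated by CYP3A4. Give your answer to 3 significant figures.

CL'/CL = 1 / 0.822 = 1.217
1.6·fm + (1 − fm) = 1.217
fm = (1.217 − 1) / (1.6 − 1) = 0.361

0.361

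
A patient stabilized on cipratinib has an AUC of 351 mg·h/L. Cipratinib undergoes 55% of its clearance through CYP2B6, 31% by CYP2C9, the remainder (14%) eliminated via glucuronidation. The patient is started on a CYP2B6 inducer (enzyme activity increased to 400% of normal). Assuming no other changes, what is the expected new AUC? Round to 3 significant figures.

The CYP2B6 pathway (55% of clearance) is boosted to 4× activity: 0.55 × 4 = 2.2.
CYP2C9 (31%) and the residual 14% are unaffected.
Relative clearance = 2.2 + 0.31 + 0.14 = 2.65.
With dosing unchanged, AUC scales as 1/CL: 351 / 2.65 = 132 mg·h/L.

132 mg·h/L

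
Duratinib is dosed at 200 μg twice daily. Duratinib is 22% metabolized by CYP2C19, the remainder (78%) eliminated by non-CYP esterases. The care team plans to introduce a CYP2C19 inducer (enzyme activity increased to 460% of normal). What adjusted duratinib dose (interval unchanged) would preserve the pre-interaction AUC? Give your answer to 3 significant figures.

CYP2C19: 0.22 × 4.6 = 1.012
Other: 0.78 (unchanged)
CL_new/CL_old = 1.012 + 0.78 = 1.792.
To maintain the same steady-state level, dose must scale with clearance: new dose = 200 × 1.792 = 358 μg.

358 μg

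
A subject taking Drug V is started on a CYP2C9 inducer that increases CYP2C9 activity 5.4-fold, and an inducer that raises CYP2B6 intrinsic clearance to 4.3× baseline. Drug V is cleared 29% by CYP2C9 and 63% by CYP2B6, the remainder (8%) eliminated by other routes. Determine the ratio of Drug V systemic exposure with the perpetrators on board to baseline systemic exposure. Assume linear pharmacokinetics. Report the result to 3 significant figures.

The CYP2C9 pathway (29% of clearance) is boosted to 5.4× activity: 0.29 × 5.4 = 1.566.
The CYP2B6 pathway (63% of clearance) increases to 4.3× activity: 0.63 × 4.3 = 2.709.
Non-CYP routes (8%) are unchanged.
CL_new/CL_old = 1.566 + 2.709 + 0.08 = 4.355.
Because systemic exposure varies inversely with clearance, the combined effect is 1 / 4.355 = 0.230.

0.230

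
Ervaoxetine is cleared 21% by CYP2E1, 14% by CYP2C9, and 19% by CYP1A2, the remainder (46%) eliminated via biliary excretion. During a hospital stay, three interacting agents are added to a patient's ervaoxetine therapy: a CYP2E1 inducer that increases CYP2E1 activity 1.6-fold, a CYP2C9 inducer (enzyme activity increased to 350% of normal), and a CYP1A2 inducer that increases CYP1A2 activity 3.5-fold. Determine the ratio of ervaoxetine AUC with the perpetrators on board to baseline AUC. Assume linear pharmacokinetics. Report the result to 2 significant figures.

The CYP2E1 pathway (21% of clearance) rises to 1.6× activity: 0.21 × 1.6 = 0.336.
The CYP2C9 pathway (14% of clearance) is boosted to 3.5× activity: 0.14 × 3.5 = 0.49.
The CYP1A2 pathway (19% of clearance) is boosted to 3.5× activity: 0.19 × 3.5 = 0.665.
Non-CYP routes (46%) are unchanged.
CL_new/CL_old = 0.336 + 0.49 + 0.665 + 0.46 = 1.951.
Net AUC ratio = 1 / 1.951 = 0.51.

0.51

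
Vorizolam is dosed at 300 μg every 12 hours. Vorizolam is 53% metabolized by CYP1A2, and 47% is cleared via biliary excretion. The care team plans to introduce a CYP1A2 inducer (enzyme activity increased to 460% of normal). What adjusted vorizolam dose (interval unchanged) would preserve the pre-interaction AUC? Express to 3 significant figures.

872 μg

CYP1A2: 0.53 × 4.6 = 2.438
Other: 0.47 (unchanged)
CL_new/CL_old = 2.438 + 0.47 = 2.908.
Exposure is unchanged when dose changes in proportion to clearance. New dose = 300 μg × 2.908 = 872 μg.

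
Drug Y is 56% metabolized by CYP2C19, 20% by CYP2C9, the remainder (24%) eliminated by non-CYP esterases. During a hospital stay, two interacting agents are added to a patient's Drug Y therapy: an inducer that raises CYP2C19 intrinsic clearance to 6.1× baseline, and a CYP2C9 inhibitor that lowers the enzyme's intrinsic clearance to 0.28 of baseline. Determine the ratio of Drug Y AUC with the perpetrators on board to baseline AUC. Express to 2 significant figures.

The CYP2C19 pathway (56% of clearance) is boosted to 6.1× activity: 0.56 × 6.1 = 3.416.
The CYP2C9 pathway (20% of clearance) is reduced to 0.28× activity: 0.2 × 0.28 = 0.056.
Non-CYP routes (24%) are unchanged.
CL_new/CL_old = 3.416 + 0.056 + 0.24 = 3.712.
Because AUC varies inversely with clearance, the combined effect is 1 / 3.712 = 0.27.

0.27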